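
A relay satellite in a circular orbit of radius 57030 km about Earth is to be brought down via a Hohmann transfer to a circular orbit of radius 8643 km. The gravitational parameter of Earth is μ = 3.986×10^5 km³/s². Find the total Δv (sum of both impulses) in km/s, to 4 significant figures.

Δv = 3.446 km/s

Transfer-ellipse semi-major axis a_t = (r₁ + r₂)/2 = (57030 + 8643)/2 = 32836.5 km.
Circular speed at r₁: v₁ = √(μ/r₁) = √(3.986×10^5/57030) = 2.6437 km/s.
On the transfer ellipse at r₁, v² = μ(2/r − 1/a) gives v_a = √[μ(2/r₁ − 1/a_t)] = 1.3563 km/s.
First burn Δv₁ = |v_a − v₁| = 1.287 km/s.
At r₂, v₂ = √(μ/r₂) = 6.791 km/s.
Transfer-orbit speed at r₂: v_p = √[μ(2/r₂ − 1/a_t)] = 8.950 km/s.
Second burn Δv₂ = |v₂ − v_p| = 2.159 km/s.
Δv = Δv₁ + Δv₂ = 1.287 + 2.159 = 3.446 km/s.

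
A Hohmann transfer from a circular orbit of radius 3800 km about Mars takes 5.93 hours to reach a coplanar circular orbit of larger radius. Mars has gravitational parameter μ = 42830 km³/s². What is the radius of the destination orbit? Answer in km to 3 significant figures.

r₂ = 21300 km

Transfer time t = 5.93 hours = 21348 s, and t = π√(a_t³/μ).
So a_t = (μ t²/π²)^(1/3) = (42830 × (21348)² / π²)^(1/3) = 12552 km.
Since a_t = (r₁ + r₂)/2, r₂ = 2a_t − r₁ = 2×12552 − 3800 = 21304 km.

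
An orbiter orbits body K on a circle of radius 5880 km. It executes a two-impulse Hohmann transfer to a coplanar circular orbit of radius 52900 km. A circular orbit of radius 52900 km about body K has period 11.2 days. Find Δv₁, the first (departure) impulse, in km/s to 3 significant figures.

From Kepler's third law T² = 4π²r³/μ at r = 52900 km, T = 11.2 days = 11.2 × 86400 s = 9.6768×10^5 s: μ = 4π²r³/T² = 6241.13 km³/s².
The Hohmann ellipse has a_t = (r₁ + r₂)/2 = 29390 km.
Circular speed at r = 5880 km: v_c = √(μ/r) = 1.0303 km/s.
Vis-viva on the transfer ellipse at r = 5880 km gives v_t = √[μ(2/r − 1/a_t)] = 1.3822 km/s.
Δv₁ = |v_t − v_c| = |1.3822 − 1.0303| = 0.3519 km/s.

Δv₁ = 0.352 km/s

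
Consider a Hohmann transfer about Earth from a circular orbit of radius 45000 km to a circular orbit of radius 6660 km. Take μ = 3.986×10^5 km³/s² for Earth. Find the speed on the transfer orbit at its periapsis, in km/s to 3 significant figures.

Semi-major axis of the transfer orbit: a_t = (45000 + 6660)/2 = 25830 km.
At periapsis, r = 6660 km.
Applying v² = μ(2/r − 1/a_t): v = 10.21 km/s.

v = 10.2 km/s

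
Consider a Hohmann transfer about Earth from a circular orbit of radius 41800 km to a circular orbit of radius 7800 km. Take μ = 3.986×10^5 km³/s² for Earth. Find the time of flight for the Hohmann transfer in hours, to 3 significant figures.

Semi-major axis of the transfer orbit: a_t = (41800 + 7800)/2 = 24800 km.
By Kepler's third law the transfer-orbit period is T = 2π√(a_t³/μ), so t = T/2 = 19430 s.
Converting: 19430 s ÷ 3600 s/hour = 5.40 hours.

t = 5.40 hours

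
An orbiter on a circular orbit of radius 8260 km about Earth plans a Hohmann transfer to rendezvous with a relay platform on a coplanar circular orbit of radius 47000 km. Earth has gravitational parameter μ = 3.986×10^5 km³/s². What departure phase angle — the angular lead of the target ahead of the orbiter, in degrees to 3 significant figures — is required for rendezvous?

Semi-major axis of the transfer orbit: a_t = (8260 + 47000)/2 = 27630 km.
The half-period of the transfer ellipse is t = π√(a_t³/μ) = 22850 s.
Target angular speed ω₂ = √(μ/r₂³) = 6.196×10^-5 rad/s.
Angle swept by the target during transfer: ω₂·t = 1.416 rad = 81.13°.
The orbiter traverses 180° on the transfer ellipse, so the target must lead by 180° − 81.13° = 98.9°.

φ = 98.9°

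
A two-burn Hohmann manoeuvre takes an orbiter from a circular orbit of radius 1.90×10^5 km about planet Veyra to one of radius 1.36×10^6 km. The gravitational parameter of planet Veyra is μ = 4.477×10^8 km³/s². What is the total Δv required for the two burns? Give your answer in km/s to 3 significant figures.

The Hohmann ellipse has a_t = (r₁ + r₂)/2 = 7.750×10^5 km.
Circular speed at r₁: v₁ = √(μ/r₁) = √(4.477×10^8/1.900×10^5) = 48.54 km/s.
On the transfer ellipse at r₁, vis-viva equation gives v_p = √[μ(2/r₁ − 1/a_t)] = 64.30 km/s.
First burn Δv₁ = |v_p − v₁| = 15.76 km/s.
Circular speed at r₂: v₂ = √(μ/r₂) = 18.144 km/s.
Transfer-orbit speed at r₂: v_a = √[μ(2/r₂ − 1/a_t)] = 8.9836 km/s.
Second burn Δv₂ = |v₂ − v_a| = 9.160 km/s.
Δv = Δv₁ + Δv₂ = 15.76 + 9.160 = 24.92 km/s.

Δv = 24.9 km/s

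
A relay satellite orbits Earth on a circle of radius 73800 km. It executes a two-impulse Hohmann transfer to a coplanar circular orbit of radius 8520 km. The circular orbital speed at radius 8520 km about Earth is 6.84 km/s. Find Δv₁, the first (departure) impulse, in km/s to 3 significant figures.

Δv₁ = 1.27 km/s

From the circular-orbit relation v² = μ/r at r = 8520 km: μ = v²r = (6.84)² × 8520 = 3.98613×10^5 km³/s².
The Hohmann ellipse has a_t = (r₁ + r₂)/2 = 41160 km.
On the circular orbit at r = 73800 km, v_c = √(μ/r) = 2.324 km/s.
Vis-viva on the transfer ellipse at r = 73800 km gives v_t = √[μ(2/r − 1/a_t)] = 1.057 km/s.
Δv₁ = |v_t − v_c| = |1.057 − 2.324| = 1.267 km/s.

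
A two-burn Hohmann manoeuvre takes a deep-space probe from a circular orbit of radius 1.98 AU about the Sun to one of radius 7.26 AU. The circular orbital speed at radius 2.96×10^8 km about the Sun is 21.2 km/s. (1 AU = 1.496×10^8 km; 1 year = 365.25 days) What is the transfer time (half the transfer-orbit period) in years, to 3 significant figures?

From the circular-orbit relation v² = μ/r at r = 2.96×10^8 km: μ = v²r = (21.2)² × 2.96×10^8 = 1.33034×10^11 km³/s².
In km: r₁ = 1.98 × 1.496×10^8 = 2.96208×10^8 km; r₂ = 7.26 × 1.496×10^8 = 1.086096×10^9 km.
The Hohmann ellipse has a_t = (r₁ + r₂)/2 = 6.91152×10^8 km.
Transfer time t = π√(a_t³/μ) = π√((6.91152×10^8)³ / 1.33034×10^11) = 1.565×10^8 s.
Converting: 1.565×10^8 s ÷ 3.15576×10^7 s/year (365.25 × 86400) = 4.96 years.

t = 4.96 years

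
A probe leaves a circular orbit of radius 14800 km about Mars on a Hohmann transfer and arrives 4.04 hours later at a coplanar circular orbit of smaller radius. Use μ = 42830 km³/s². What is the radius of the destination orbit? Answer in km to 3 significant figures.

Transfer time t = 4.04 hours = 14544 s, and t = π√(a_t³/μ).
So a_t = (μ t²/π²)^(1/3) = (42830 × (14544)² / π²)^(1/3) = 9718.6 km.
Since a_t = (r₁ + r₂)/2, r₂ = 2a_t − r₁ = 2×9718.6 − 14800 = 4637.2 km.

r₂ = 4640 km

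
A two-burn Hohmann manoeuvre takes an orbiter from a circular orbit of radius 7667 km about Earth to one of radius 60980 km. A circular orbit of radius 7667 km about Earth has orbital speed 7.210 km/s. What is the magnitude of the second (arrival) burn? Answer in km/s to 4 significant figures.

Δv₂ = 1.348 km/s

From the circular-orbit relation v² = μ/r at r = 7667 km: μ = v²r = (7.210)² × 7667 = 3.98562×10^5 km³/s².
The Hohmann ellipse has a_t = (r₁ + r₂)/2 = 34323.5 km.
Circular speed at r = 60980 km: v_c = √(μ/r) = 2.5565 km/s.
Transfer-orbit speed at the same r (vis-viva, a = a_t): v_t = √[μ(2/r − 1/a_t)] = 1.2083 km/s.
Δv₂ = |v_t − v_c| = |1.2083 − 2.5565| = 1.348 km/s.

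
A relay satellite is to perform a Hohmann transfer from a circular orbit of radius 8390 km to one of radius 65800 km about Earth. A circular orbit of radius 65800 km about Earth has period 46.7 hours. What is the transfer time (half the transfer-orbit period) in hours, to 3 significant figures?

From Kepler's third law T² = 4π²r³/μ at r = 65800 km, T = 46.7 hours = 46.7 × 3600 s = 1.6812×10^5 s: μ = 4π²r³/T² = 3.97923×10^5 km³/s².
Transfer-ellipse semi-major axis a_t = (r₁ + r₂)/2 = (8390 + 65800)/2 = 37095 km.
Half the transfer-orbit period gives t = π√(a_t³/μ) = 35580 s.
Converting: 35580 s ÷ 3600 s/hour = 9.88 hours.

t = 9.88 hours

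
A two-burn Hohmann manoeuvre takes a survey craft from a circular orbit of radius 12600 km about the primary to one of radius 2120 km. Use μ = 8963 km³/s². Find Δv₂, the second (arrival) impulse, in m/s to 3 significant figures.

Δv₂ = 634 m/s

The Hohmann ellipse has a_t = (r₁ + r₂)/2 = 7360 km.
On the circular orbit at r = 2120 km, v_c = √(μ/r) = 2.05617 km/s.
Vis-viva on the transfer ellipse at r = 2120 km gives v_t = √[μ(2/r − 1/a_t)] = 2.69033 km/s.
Δv₂ = |v_t − v_c| = |2.69033 − 2.05617| = 0.6342 km/s.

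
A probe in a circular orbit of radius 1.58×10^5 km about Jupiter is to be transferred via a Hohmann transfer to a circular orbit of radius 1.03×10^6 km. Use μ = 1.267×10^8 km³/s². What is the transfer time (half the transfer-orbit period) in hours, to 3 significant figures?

t = 35.5 hours

Semi-major axis of the transfer orbit: a_t = (1.580×10^5 + 1.030×10^6)/2 = 5.940×10^5 km.
Half the transfer-orbit period gives t = π√(a_t³/μ) = 1.278×10^5 s.
Converting: 1.278×10^5 s ÷ 3600 s/hour = 35.5 hours.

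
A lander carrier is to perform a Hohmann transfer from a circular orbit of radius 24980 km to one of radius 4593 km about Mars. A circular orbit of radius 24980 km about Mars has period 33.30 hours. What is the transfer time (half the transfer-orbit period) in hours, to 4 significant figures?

From Kepler's third law T² = 4π²r³/μ at r = 24980 km, T = 33.30 hours = 33.30 × 3600 s = 1.1988×10^5 s: μ = 4π²r³/T² = 42819.7 km³/s².
Transfer-ellipse semi-major axis a_t = (r₁ + r₂)/2 = (24980 + 4593)/2 = 14786.5 km.
Half the transfer-orbit period gives t = π√(a_t³/μ) = 27300 s.
Converting: 27300 s ÷ 3600 s/hour = 7.583 hours.

t = 7.583 hours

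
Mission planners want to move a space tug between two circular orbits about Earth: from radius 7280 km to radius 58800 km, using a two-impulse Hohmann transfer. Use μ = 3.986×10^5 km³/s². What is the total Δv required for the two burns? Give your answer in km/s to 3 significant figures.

Δv = 3.85 km/s

The Hohmann ellipse has a_t = (r₁ + r₂)/2 = 33040 km.
At r₁ the circular-orbit speed is v₁ = √(μ/r₁) = 7.3995 km/s.
On the transfer ellipse at r₁, v² = μ(2/r − 1/a) gives v_p = √[μ(2/r₁ − 1/a_t)] = 9.8712 km/s.
First burn Δv₁ = |v_p − v₁| = 2.472 km/s.
At r₂, v₂ = √(μ/r₂) = 2.6036 km/s.
Transfer-orbit speed at r₂: v_a = √[μ(2/r₂ − 1/a_t)] = 1.2222 km/s.
Second burn Δv₂ = |v₂ − v_a| = 1.381 km/s.
Total Δv = Δv₁ + Δv₂ = 3.853 km/s.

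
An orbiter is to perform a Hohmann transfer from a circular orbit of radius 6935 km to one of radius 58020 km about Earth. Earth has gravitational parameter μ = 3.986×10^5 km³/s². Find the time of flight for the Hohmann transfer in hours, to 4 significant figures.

t = 8.090 hours

Semi-major axis of the transfer orbit: a_t = (6935 + 58020)/2 = 32477.5 km.
By Kepler's third law the transfer-orbit period is T = 2π√(a_t³/μ), so t = T/2 = 29124 s.
Converting: 29124 s ÷ 3600 s/hour = 8.090 hours.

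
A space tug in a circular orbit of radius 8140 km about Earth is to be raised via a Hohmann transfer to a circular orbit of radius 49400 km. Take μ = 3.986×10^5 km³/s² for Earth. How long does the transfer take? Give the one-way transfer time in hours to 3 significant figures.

Semi-major axis of the transfer orbit: a_t = (8140 + 49400)/2 = 28770 km.
Half the transfer-orbit period gives t = π√(a_t³/μ) = 24282.4 s.
Converting: 24282.4 s ÷ 3600 s/hour = 6.75 hours.

t = 6.75 hours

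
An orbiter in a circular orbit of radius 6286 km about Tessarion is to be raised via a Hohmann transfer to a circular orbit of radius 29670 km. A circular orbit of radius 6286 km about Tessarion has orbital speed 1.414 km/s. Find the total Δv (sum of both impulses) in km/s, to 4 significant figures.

Δv = 0.6685 km/s

From the circular-orbit relation v² = μ/r at r = 6286 km: μ = v²r = (1.414)² × 6286 = 12568.2 km³/s².
The Hohmann ellipse has a_t = (r₁ + r₂)/2 = 17978 km.
At r₁ the circular-orbit speed is v₁ = √(μ/r₁) = 1.4140 km/s.
Transfer-orbit speed at r₁ (vis-viva equation): v_p = √[μ(2/r₁ − 1/a_t)] = 1.8165 km/s.
First burn Δv₁ = |v_p − v₁| = 0.4025 km/s.
Circular speed at r₂: v₂ = √(μ/r₂) = 0.65085 km/s.
Transfer-orbit speed at r₂: v_a = √[μ(2/r₂ − 1/a_t)] = 0.38485 km/s.
Second burn Δv₂ = |v₂ − v_a| = 0.2660 km/s.
Δv = Δv₁ + Δv₂ = 0.4025 + 0.2660 = 0.6685 km/s.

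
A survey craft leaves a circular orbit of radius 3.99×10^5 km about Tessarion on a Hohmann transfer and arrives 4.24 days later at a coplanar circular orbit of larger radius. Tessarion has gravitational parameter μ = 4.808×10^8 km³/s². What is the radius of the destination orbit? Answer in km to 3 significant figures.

r₂ = 3.34×10^6 km

Transfer time t = 4.24 days = 3.66336×10^5 s, and t = π√(a_t³/μ).
So a_t = (μ t²/π²)^(1/3) = (4.808×10^8 × (3.66336×10^5)² / π²)^(1/3) = 1.8699×10^6 km.
Since a_t = (r₁ + r₂)/2, r₂ = 2a_t − r₁ = 2×1.8699×10^6 − 3.990×10^5 = 3.3408×10^6 km.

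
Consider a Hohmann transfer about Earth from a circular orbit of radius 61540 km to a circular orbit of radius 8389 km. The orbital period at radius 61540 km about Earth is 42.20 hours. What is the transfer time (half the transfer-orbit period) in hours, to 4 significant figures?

From Kepler's third law T² = 4π²r³/μ at r = 61540 km, T = 42.20 hours = 42.20 × 3600 s = 1.5192×10^5 s: μ = 4π²r³/T² = 3.98660×10^5 km³/s².
The Hohmann ellipse has a_t = (r₁ + r₂)/2 = 34964.5 km.
By Kepler's third law the transfer-orbit period is T = 2π√(a_t³/μ), so t = T/2 = 32530 s.
Converting: 32530 s ÷ 3600 s/hour = 9.036 hours.

t = 9.036 hours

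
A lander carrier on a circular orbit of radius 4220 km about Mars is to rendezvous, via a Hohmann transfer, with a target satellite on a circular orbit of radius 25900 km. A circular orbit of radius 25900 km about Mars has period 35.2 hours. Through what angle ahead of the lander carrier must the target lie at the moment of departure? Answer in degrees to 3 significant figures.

φ = 100°

From Kepler's third law T² = 4π²r³/μ at r = 25900 km, T = 35.2 hours = 35.2 × 3600 s = 1.2672×10^5 s: μ = 4π²r³/T² = 42713.8 km³/s².
Semi-major axis of the transfer orbit: a_t = (4220 + 25900)/2 = 15060 km.
The half-period of the transfer ellipse is t = π√(a_t³/μ) = 28090 s.
Target angular speed ω₂ = √(μ/r₂³) = 4.958×10^-5 rad/s.
Angle swept by the target during transfer: ω₂·t = 1.393 rad = 79.81°.
Arrival is 180° from departure on the ellipse, so φ = 180° − 79.81° = 100°.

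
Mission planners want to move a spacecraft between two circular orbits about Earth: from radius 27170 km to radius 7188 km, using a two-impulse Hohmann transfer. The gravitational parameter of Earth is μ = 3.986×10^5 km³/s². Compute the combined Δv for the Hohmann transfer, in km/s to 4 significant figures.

Δv = 3.271 km/s

Transfer-ellipse semi-major axis a_t = (r₁ + r₂)/2 = (27170 + 7188)/2 = 17179 km.
At r₁ the circular-orbit speed is v₁ = √(μ/r₁) = 3.8302 km/s.
Transfer-orbit speed at r₁ (vis-viva): v_a = √[μ(2/r₁ − 1/a_t)] = 2.4776 km/s.
First burn Δv₁ = |v_a − v₁| = 1.353 km/s.
Circular speed at r₂: v₂ = √(μ/r₂) = 7.447 km/s.
Transfer-orbit speed at r₂: v_p = √[μ(2/r₂ − 1/a_t)] = 9.365 km/s.
Second burn Δv₂ = |v₂ − v_p| = 1.918 km/s.
Δv = Δv₁ + Δv₂ = 1.353 + 1.918 = 3.271 km/s.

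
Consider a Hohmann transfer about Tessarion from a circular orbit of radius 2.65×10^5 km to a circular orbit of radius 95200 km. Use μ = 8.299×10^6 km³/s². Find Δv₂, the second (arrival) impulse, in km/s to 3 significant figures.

The Hohmann ellipse has a_t = (r₁ + r₂)/2 = 1.801×10^5 km.
Circular speed at r = 95200 km: v_c = √(μ/r) = 9.3367 km/s.
Vis-viva on the transfer ellipse at r = 95200 km gives v_t = √[μ(2/r − 1/a_t)] = 11.326 km/s.
Δv₂ = |v_t − v_c| = |11.326 − 9.3367| = 1.989 km/s.

Δv₂ = 1.99 km/s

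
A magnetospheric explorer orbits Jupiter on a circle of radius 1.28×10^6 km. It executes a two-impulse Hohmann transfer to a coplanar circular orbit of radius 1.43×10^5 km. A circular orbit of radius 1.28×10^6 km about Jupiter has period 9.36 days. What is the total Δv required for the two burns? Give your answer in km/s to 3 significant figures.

Δv = 15.6 km/s

From Kepler's third law T² = 4π²r³/μ at r = 1.28×10^6 km, T = 9.36 days = 9.36 × 86400 s = 8.08704×10^5 s: μ = 4π²r³/T² = 1.26593×10^8 km³/s².
Semi-major axis of the transfer orbit: a_t = (1.280×10^6 + 1.430×10^5)/2 = 7.115×10^5 km.
At r₁ the circular-orbit speed is v₁ = √(μ/r₁) = 9.94490 km/s.
Transfer-orbit speed at r₁ (vis-viva): v_a = √[μ(2/r₁ − 1/a_t)] = 4.45842 km/s.
First burn Δv₁ = |v_a − v₁| = 5.486 km/s.
Circular speed at r₂: v₂ = √(μ/r₂) = 29.7534 km/s.
Transfer-orbit speed at r₂: v_p = √[μ(2/r₂ − 1/a_t)] = 39.9075 km/s.
Second burn Δv₂ = |v₂ − v_p| = 10.15 km/s.
Total Δv = Δv₁ + Δv₂ = 15.64 km/s.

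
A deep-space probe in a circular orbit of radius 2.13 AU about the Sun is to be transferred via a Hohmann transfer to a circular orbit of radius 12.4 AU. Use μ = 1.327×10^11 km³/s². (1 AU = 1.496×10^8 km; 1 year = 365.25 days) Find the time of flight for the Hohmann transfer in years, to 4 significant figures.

In km: r₁ = 2.13 × 1.496×10^8 = 3.18648×10^8 km; r₂ = 12.4 × 1.496×10^8 = 1.85504×10^9 km.
Semi-major axis of the transfer orbit: a_t = (3.18648×10^8 + 1.85504×10^9)/2 = 1.086844×10^9 km.
By Kepler's third law the transfer-orbit period is T = 2π√(a_t³/μ), so t = T/2 = 3.090×10^8 s.
Converting: 3.090×10^8 s ÷ 3.15576×10^7 s/year (365.25 × 86400) = 9.792 years.

t = 9.792 years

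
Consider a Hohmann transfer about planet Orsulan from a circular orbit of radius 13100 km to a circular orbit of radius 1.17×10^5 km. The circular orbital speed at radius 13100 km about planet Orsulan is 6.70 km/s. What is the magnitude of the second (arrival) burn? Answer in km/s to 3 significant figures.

Δv₂ = 1.24 km/s

From the circular-orbit relation v² = μ/r at r = 13100 km: μ = v²r = (6.70)² × 13100 = 5.88059×10^5 km³/s².
Semi-major axis of the transfer orbit: a_t = (13100 + 1.170×10^5)/2 = 65050 km.
On the circular orbit at r = 1.170×10^5 km, v_c = √(μ/r) = 2.242 km/s.
Transfer-orbit speed at the same r (vis-viva, a = a_t): v_t = √[μ(2/r − 1/a_t)] = 1.006 km/s.
Δv₂ = |v_t − v_c| = |1.006 − 2.242| = 1.236 km/s.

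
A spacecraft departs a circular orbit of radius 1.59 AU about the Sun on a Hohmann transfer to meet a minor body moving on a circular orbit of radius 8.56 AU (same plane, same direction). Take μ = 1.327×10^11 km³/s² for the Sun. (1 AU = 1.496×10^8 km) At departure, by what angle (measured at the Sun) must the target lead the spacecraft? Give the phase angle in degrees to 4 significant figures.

In km: r₁ = 1.59 × 1.496×10^8 = 2.37864×10^8 km; r₂ = 8.56 × 1.496×10^8 = 1.280576×10^9 km.
The Hohmann ellipse has a_t = (r₁ + r₂)/2 = 7.5922×10^8 km.
The half-period of the transfer ellipse is t = π√(a_t³/μ) = 1.8041×10^8 s.
Target angular speed ω₂ = √(μ/r₂³) = 7.9493×10^-9 rad/s.
Angle swept by the target during transfer: ω₂·t = 1.4341 rad = 82.17°.
Arrival is 180° from departure on the ellipse, so φ = 180° − 82.17° = 97.83°.

φ = 97.83°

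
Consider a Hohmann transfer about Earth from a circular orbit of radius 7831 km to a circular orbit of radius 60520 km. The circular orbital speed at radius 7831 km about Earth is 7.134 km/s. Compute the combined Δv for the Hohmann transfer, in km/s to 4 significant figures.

From the circular-orbit relation v² = μ/r at r = 7831 km: μ = v²r = (7.134)² × 7831 = 3.98551×10^5 km³/s².
The Hohmann ellipse has a_t = (r₁ + r₂)/2 = 34175.5 km.
At r₁ the circular-orbit speed is v₁ = √(μ/r₁) = 7.134 km/s.
On the transfer ellipse at r₁, vis-viva equation gives v_p = √[μ(2/r₁ − 1/a_t)] = 9.493 km/s.
First burn Δv₁ = |v_p − v₁| = 2.359 km/s.
At r₂, v₂ = √(μ/r₂) = 2.566 km/s.
Transfer-orbit speed at r₂: v_a = √[μ(2/r₂ − 1/a_t)] = 1.228 km/s.
Second burn Δv₂ = |v₂ − v_a| = 1.338 km/s.
Total Δv = Δv₁ + Δv₂ = 3.697 km/s.

Δv = 3.697 km/s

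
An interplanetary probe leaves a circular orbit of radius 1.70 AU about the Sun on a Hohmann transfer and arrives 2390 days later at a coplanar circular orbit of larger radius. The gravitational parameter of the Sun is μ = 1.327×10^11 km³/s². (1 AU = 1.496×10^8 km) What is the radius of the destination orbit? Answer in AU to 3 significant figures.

In km: r₁ = 1.70 × 1.496×10^8 = 2.5432×10^8 km.
Transfer time t = 2390 days = 2.06496×10^8 s, and t = π√(a_t³/μ).
So a_t = (μ t²/π²)^(1/3) = (1.327×10^11 × (2.06496×10^8)² / π²)^(1/3) = 8.3074×10^8 km.
Since a_t = (r₁ + r₂)/2, r₂ = 2a_t − r₁ = 2×8.3074×10^8 − 2.5432×10^8 = 1.40716×10^9 km.
In AU: r₂ = 1.40716×10^9 / 1.496×10^8 = 9.41 AU.

r₂ = 9.41 AU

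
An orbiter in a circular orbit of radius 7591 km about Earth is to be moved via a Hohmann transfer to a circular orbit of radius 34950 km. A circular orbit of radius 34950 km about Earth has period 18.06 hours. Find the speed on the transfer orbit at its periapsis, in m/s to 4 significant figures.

v = 9290 m/s

From Kepler's third law T² = 4π²r³/μ at r = 34950 km, T = 18.06 hours = 18.06 × 3600 s = 65016 s: μ = 4π²r³/T² = 3.98713×10^5 km³/s².
The Hohmann ellipse has a_t = (r₁ + r₂)/2 = 21270.5 km.
The periapsis of the transfer ellipse is at r = 7591 km.
Vis-viva: v = √[μ(2/r − 1/a_t)] = √[3.98713×10^5 × (2/7591 − 1/21270.5)] = 9.290 km/s.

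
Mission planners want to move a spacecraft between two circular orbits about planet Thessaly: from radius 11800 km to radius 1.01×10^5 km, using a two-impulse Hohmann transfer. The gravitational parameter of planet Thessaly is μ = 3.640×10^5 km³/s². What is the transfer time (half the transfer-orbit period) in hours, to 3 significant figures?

t = 19.4 hours

The Hohmann ellipse has a_t = (r₁ + r₂)/2 = 56400 km.
Transfer time t = π√(a_t³/μ) = π√((56400)³ / 3.640×10^5) = 69750 s.
Converting: 69750 s ÷ 3600 s/hour = 19.4 hours.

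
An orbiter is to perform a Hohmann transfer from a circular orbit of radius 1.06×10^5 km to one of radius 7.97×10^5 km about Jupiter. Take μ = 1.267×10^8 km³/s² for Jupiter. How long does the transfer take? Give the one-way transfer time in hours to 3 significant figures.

The Hohmann ellipse has a_t = (r₁ + r₂)/2 = 4.515×10^5 km.
Transfer time t = π√(a_t³/μ) = π√((4.515×10^5)³ / 1.267×10^8) = 84670 s.
Converting: 84670 s ÷ 3600 s/hour = 23.5 hours.

t = 23.5 hours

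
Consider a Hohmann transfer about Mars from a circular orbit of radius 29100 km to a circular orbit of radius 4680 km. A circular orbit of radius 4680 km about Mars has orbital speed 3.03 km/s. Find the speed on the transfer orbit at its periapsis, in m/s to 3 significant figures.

From the circular-orbit relation v² = μ/r at r = 4680 km: μ = v²r = (3.03)² × 4680 = 42966.6 km³/s².
Semi-major axis of the transfer orbit: a_t = (29100 + 4680)/2 = 16890 km.
The periapsis of the transfer ellipse is at r = 4680 km.
From the vis-viva equation, v = √[μ(2/r − 1/a_t)] = 3.977 km/s.

v = 3980 m/s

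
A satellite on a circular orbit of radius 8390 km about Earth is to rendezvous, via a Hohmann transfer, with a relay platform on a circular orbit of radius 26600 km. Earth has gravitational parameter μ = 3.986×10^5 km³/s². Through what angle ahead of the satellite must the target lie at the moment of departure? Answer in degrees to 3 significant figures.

φ = 84.0°

Semi-major axis of the transfer orbit: a_t = (8390 + 26600)/2 = 17495 km.
Transfer time t = π√(a_t³/μ) = 11514.7 s.
The target's mean motion on its circular orbit is ω₂ = √(μ/r₂³) = 1.45528×10^-4 rad/s.
Angle swept by the target during transfer: ω₂·t = 1.6757 rad = 96.01°.
The satellite traverses 180° on the transfer ellipse, so the target must lead by 180° − 96.01° = 84.0°.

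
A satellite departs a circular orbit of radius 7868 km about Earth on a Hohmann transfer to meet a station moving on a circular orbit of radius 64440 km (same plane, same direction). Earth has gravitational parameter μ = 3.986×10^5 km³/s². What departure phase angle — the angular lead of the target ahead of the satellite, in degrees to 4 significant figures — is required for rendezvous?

φ = 104.4°

Semi-major axis of the transfer orbit: a_t = (7868 + 64440)/2 = 36154 km.
Transfer time t = π√(a_t³/μ) = 34207 s.
The target's mean motion on its circular orbit is ω₂ = √(μ/r₂³) = 3.8595×10^-5 rad/s.
Angle swept by the target during transfer: ω₂·t = 1.3202 rad = 75.64°.
The satellite traverses 180° on the transfer ellipse, so the target must lead by 180° − 75.64° = 104.4°.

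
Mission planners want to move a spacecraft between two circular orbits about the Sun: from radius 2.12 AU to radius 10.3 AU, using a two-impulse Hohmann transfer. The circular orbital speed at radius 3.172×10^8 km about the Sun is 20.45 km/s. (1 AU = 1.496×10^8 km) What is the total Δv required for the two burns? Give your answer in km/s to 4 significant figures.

From the circular-orbit relation v² = μ/r at r = 3.172×10^8 km: μ = v²r = (20.45)² × 3.172×10^8 = 1.32654×10^11 km³/s².
In km: r₁ = 2.12 × 1.496×10^8 = 3.17152×10^8 km; r₂ = 10.3 × 1.496×10^8 = 1.54088×10^9 km.
Transfer-ellipse semi-major axis a_t = (r₁ + r₂)/2 = (3.17152×10^8 + 1.54088×10^9)/2 = 9.29016×10^8 km.
At r₁ the circular-orbit speed is v₁ = √(μ/r₁) = 20.45155 km/s.
Transfer-orbit speed at r₁ (vis-viva equation): v_p = √[μ(2/r₁ − 1/a_t)] = 26.33898 km/s.
First burn Δv₁ = |v_p − v₁| = 5.8874 km/s.
Circular speed at r₂: v₂ = √(μ/r₂) = 9.27845 km/s.
Transfer-orbit speed at r₂: v_a = √[μ(2/r₂ − 1/a_t)] = 5.42123 km/s.
Second burn Δv₂ = |v₂ − v_a| = 3.8572 km/s.
Δv = Δv₁ + Δv₂ = 5.8874 + 3.8572 = 9.745 km/s.

Δv = 9.745 km/s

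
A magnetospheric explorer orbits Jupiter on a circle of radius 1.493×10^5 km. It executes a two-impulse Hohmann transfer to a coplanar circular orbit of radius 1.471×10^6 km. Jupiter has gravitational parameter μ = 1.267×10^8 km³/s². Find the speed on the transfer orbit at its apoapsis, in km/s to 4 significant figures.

Semi-major axis of the transfer orbit: a_t = (1.493×10^5 + 1.471×10^6)/2 = 8.1015×10^5 km.
At apoapsis, r = 1.471×10^6 km.
Vis-viva: v = √[μ(2/r − 1/a_t)] = √[1.267×10^8 × (2/1.471×10^6 − 1/8.1015×10^5)] = 3.984 km/s.

v = 3.984 km/s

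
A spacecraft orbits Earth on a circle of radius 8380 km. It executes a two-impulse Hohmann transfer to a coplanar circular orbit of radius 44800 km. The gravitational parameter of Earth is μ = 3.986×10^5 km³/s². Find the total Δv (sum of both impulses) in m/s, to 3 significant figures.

Δv = 3360 m/s

Transfer-ellipse semi-major axis a_t = (r₁ + r₂)/2 = (8380 + 44800)/2 = 26590 km.
Circular speed at r₁: v₁ = √(μ/r₁) = √(3.986×10^5/8380) = 6.8968 km/s.
On the transfer ellipse at r₁, vis-viva equation gives v_p = √[μ(2/r₁ − 1/a_t)] = 8.9521 km/s.
First burn Δv₁ = |v_p − v₁| = 2.0553 km/s.
Circular speed at r₂: v₂ = √(μ/r₂) = 2.9828 km/s.
Transfer-orbit speed at r₂: v_a = √[μ(2/r₂ − 1/a_t)] = 1.6745 km/s.
Second burn Δv₂ = |v₂ − v_a| = 1.3083 km/s.
Total Δv = Δv₁ + Δv₂ = 3.364 km/s.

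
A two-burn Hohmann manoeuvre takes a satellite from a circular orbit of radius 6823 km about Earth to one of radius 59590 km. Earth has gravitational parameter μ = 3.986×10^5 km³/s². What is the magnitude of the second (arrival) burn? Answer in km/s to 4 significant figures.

Δv₂ = 1.414 km/s

Transfer-ellipse semi-major axis a_t = (r₁ + r₂)/2 = (6823 + 59590)/2 = 33206.5 km.
On the circular orbit at r = 59590 km, v_c = √(μ/r) = 2.586 km/s.
Vis-viva on the transfer ellipse at r = 59590 km gives v_t = √[μ(2/r − 1/a_t)] = 1.172 km/s.
Δv₂ = |v_t − v_c| = |1.172 − 2.586| = 1.414 km/s.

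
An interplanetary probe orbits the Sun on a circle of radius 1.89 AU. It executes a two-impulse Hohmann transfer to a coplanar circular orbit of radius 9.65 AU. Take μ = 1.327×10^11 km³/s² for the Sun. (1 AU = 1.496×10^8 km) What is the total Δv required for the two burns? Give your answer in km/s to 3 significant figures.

Δv = 10.5 km/s

In km: r₁ = 1.89 × 1.496×10^8 = 2.82744×10^8 km; r₂ = 9.65 × 1.496×10^8 = 1.44364×10^9 km.
Transfer-ellipse semi-major axis a_t = (r₁ + r₂)/2 = (2.82744×10^8 + 1.44364×10^9)/2 = 8.63192×10^8 km.
At r₁ the circular-orbit speed is v₁ = √(μ/r₁) = 21.664 km/s.
On the transfer ellipse at r₁, v² = μ(2/r − 1/a) gives v_p = √[μ(2/r₁ − 1/a_t)] = 28.017 km/s.
First burn Δv₁ = |v_p − v₁| = 6.353 km/s.
At r₂, v₂ = √(μ/r₂) = 9.5875 km/s.
Transfer-orbit speed at r₂: v_a = √[μ(2/r₂ − 1/a_t)] = 5.4872 km/s.
Second burn Δv₂ = |v₂ − v_a| = 4.100 km/s.
Total Δv = Δv₁ + Δv₂ = 10.45 km/s.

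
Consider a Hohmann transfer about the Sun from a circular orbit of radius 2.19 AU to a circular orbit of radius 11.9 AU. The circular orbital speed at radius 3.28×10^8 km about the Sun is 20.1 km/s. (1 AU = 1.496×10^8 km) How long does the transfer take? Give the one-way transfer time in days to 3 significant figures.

From the circular-orbit relation v² = μ/r at r = 3.28×10^8 km: μ = v²r = (20.1)² × 3.28×10^8 = 1.32515×10^11 km³/s².
In km: r₁ = 2.19 × 1.496×10^8 = 3.27624×10^8 km; r₂ = 11.9 × 1.496×10^8 = 1.78024×10^9 km.
The Hohmann ellipse has a_t = (r₁ + r₂)/2 = 1.053932×10^9 km.
Half the transfer-orbit period gives t = π√(a_t³/μ) = 2.953×10^8 s.
Converting: 2.953×10^8 s ÷ 86400 s/day = 3420 days.

t = 3420 days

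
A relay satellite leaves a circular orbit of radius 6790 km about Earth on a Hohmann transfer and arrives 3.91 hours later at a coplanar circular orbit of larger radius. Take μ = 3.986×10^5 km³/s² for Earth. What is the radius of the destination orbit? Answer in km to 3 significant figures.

r₂ = 33200 km

Transfer time t = 3.91 hours = 14076 s, and t = π√(a_t³/μ).
So a_t = (μ t²/π²)^(1/3) = (3.986×10^5 × (14076)² / π²)^(1/3) = 20002 km.
Since a_t = (r₁ + r₂)/2, r₂ = 2a_t − r₁ = 2×20002 − 6790 = 33214 km.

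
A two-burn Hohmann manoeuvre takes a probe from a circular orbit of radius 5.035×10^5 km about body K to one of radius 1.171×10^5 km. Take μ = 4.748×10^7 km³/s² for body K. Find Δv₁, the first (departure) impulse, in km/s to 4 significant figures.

Δv₁ = 3.745 km/s

The Hohmann ellipse has a_t = (r₁ + r₂)/2 = 3.103×10^5 km.
On the circular orbit at r = 5.035×10^5 km, v_c = √(μ/r) = 9.7108 km/s.
Vis-viva on the transfer ellipse at r = 5.035×10^5 km gives v_t = √[μ(2/r − 1/a_t)] = 5.9654 km/s.
Δv₁ = |v_t − v_c| = |5.9654 − 9.7108| = 3.745 km/s.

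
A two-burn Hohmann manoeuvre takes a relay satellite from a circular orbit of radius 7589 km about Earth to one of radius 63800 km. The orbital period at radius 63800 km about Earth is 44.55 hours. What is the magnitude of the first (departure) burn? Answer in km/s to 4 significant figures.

From Kepler's third law T² = 4π²r³/μ at r = 63800 km, T = 44.55 hours = 44.55 × 3600 s = 1.6038×10^5 s: μ = 4π²r³/T² = 3.98585×10^5 km³/s².
The Hohmann ellipse has a_t = (r₁ + r₂)/2 = 35694.5 km.
On the circular orbit at r = 7589 km, v_c = √(μ/r) = 7.247 km/s.
Vis-viva on the transfer ellipse at r = 7589 km gives v_t = √[μ(2/r − 1/a_t)] = 9.689 km/s.
Δv₁ = |v_t − v_c| = |9.689 − 7.247| = 2.442 km/s.

Δv₁ = 2.442 km/s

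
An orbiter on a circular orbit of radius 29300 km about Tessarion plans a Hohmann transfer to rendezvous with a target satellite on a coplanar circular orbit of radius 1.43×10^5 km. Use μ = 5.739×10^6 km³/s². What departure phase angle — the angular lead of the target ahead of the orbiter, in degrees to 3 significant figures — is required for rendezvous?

The Hohmann ellipse has a_t = (r₁ + r₂)/2 = 86150 km.
The half-period of the transfer ellipse is t = π√(a_t³/μ) = 33160 s.
Target angular speed ω₂ = √(μ/r₂³) = 4.430×10^-5 rad/s.
Angle swept by the target during transfer: ω₂·t = 1.469 rad = 84.17°.
The orbiter traverses 180° on the transfer ellipse, so the target must lead by 180° − 84.17° = 95.8°.

φ = 95.8°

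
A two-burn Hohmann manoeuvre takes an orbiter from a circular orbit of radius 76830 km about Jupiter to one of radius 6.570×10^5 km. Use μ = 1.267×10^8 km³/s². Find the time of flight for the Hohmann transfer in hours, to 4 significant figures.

The Hohmann ellipse has a_t = (r₁ + r₂)/2 = 3.66915×10^5 km.
Transfer time t = π√(a_t³/μ) = π√((3.66915×10^5)³ / 1.267×10^8) = 62030 s.
Converting: 62030 s ÷ 3600 s/hour = 17.23 hours.

t = 17.23 hours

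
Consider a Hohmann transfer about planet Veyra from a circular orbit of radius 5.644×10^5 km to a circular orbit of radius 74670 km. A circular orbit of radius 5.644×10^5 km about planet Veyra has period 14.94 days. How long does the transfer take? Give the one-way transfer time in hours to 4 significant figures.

t = 76.37 hours

From Kepler's third law T² = 4π²r³/μ at r = 5.644×10^5 km, T = 14.94 days = 14.94 × 86400 s = 1.290816×10^6 s: μ = 4π²r³/T² = 4.25983×10^6 km³/s².
Transfer-ellipse semi-major axis a_t = (r₁ + r₂)/2 = (5.644×10^5 + 74670)/2 = 3.19535×10^5 km.
By Kepler's third law the transfer-orbit period is T = 2π√(a_t³/μ), so t = T/2 = 2.7494×10^5 s.
Converting: 2.7494×10^5 s ÷ 3600 s/hour = 76.37 hours.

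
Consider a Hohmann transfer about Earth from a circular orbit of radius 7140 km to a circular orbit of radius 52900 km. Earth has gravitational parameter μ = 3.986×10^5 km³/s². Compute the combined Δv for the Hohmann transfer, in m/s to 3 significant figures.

Δv = 3850 m/s

Semi-major axis of the transfer orbit: a_t = (7140 + 52900)/2 = 30020 km.
Circular speed at r₁: v₁ = √(μ/r₁) = √(3.986×10^5/7140) = 7.4717 km/s.
Transfer-orbit speed at r₁ (vis-viva equation): v_p = √[μ(2/r₁ − 1/a_t)] = 9.9184 km/s.
First burn Δv₁ = |v_p − v₁| = 2.447 km/s.
Circular speed at r₂: v₂ = √(μ/r₂) = 2.745 km/s.
Transfer-orbit speed at r₂: v_a = √[μ(2/r₂ − 1/a_t)] = 1.339 km/s.
Second burn Δv₂ = |v₂ − v_a| = 1.406 km/s.
Total Δv = Δv₁ + Δv₂ = 3.853 km/s.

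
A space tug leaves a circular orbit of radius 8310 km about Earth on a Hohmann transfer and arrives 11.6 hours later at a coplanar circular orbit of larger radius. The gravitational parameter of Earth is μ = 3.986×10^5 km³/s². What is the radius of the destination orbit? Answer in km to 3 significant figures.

r₂ = 74300 km

Transfer time t = 11.6 hours = 41760 s, and t = π√(a_t³/μ).
So a_t = (μ t²/π²)^(1/3) = (3.986×10^5 × (41760)² / π²)^(1/3) = 41297 km.
Since a_t = (r₁ + r₂)/2, r₂ = 2a_t − r₁ = 2×41297 − 8310 = 74284 km.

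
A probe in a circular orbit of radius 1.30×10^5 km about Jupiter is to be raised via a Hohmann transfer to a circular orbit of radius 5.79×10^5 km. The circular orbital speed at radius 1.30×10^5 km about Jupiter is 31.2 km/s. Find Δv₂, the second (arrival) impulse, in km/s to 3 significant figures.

Δv₂ = 5.83 km/s

From the circular-orbit relation v² = μ/r at r = 1.30×10^5 km: μ = v²r = (31.2)² × 1.30×10^5 = 1.26547×10^8 km³/s².
Semi-major axis of the transfer orbit: a_t = (1.300×10^5 + 5.790×10^5)/2 = 3.545×10^5 km.
On the circular orbit at r = 5.790×10^5 km, v_c = √(μ/r) = 14.784 km/s.
Vis-viva on the transfer ellipse at r = 5.790×10^5 km gives v_t = √[μ(2/r − 1/a_t)] = 8.9526 km/s.
Δv₂ = |v_t − v_c| = |8.9526 − 14.784| = 5.831 km/s.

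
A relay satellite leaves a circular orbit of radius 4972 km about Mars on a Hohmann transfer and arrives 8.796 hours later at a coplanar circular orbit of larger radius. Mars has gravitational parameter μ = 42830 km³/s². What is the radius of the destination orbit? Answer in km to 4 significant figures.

Transfer time t = 8.796 hours = 31665.6 s, and t = π√(a_t³/μ).
So a_t = (μ t²/π²)^(1/3) = (42830 × (31665.6)² / π²)^(1/3) = 16326 km.
Since a_t = (r₁ + r₂)/2, r₂ = 2a_t − r₁ = 2×16326 − 4972 = 27680 km.

r₂ = 27680 km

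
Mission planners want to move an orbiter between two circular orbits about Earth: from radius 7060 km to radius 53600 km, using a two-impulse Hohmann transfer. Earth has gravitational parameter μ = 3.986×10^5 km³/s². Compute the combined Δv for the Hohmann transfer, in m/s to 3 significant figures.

Semi-major axis of the transfer orbit: a_t = (7060 + 53600)/2 = 30330 km.
Circular speed at r₁: v₁ = √(μ/r₁) = √(3.986×10^5/7060) = 7.514 km/s.
On the transfer ellipse at r₁, v² = μ(2/r − 1/a) gives v_p = √[μ(2/r₁ − 1/a_t)] = 9.989 km/s.
First burn Δv₁ = |v_p − v₁| = 2.475 km/s.
At r₂, v₂ = √(μ/r₂) = 2.727 km/s.
Transfer-orbit speed at r₂: v_a = √[μ(2/r₂ − 1/a_t)] = 1.316 km/s.
Second burn Δv₂ = |v₂ − v_a| = 1.411 km/s.
Δv = Δv₁ + Δv₂ = 2.475 + 1.411 = 3.886 km/s.

Δv = 3890 m/s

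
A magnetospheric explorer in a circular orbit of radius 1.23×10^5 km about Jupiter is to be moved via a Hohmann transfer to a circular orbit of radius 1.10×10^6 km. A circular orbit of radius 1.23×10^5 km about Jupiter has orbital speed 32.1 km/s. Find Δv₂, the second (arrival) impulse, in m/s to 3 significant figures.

From the circular-orbit relation v² = μ/r at r = 1.23×10^5 km: μ = v²r = (32.1)² × 1.23×10^5 = 1.26740×10^8 km³/s².
Semi-major axis of the transfer orbit: a_t = (1.230×10^5 + 1.100×10^6)/2 = 6.115×10^5 km.
On the circular orbit at r = 1.100×10^6 km, v_c = √(μ/r) = 10.734 km/s.
Transfer-orbit speed at the same r (vis-viva, a = a_t): v_t = √[μ(2/r − 1/a_t)] = 4.8141 km/s.
Δv₂ = |v_t − v_c| = |4.8141 − 10.734| = 5.920 km/s.

Δv₂ = 5920 m/s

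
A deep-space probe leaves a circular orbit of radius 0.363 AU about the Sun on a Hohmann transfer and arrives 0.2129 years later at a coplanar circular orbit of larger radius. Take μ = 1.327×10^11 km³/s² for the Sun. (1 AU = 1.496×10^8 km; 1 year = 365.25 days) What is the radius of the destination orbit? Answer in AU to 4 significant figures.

r₂ = 0.7689 AU

In km: r₁ = 0.363 × 1.496×10^8 = 5.43048×10^7 km.
Transfer time t = 0.2129 years × 365.25 × 86400 s = 6.71861304×10^6 s, and t = π√(a_t³/μ).
So a_t = (μ t²/π²)^(1/3) = (1.327×10^11 × (6.71861304×10^6)² / π²)^(1/3) = 8.4666×10^7 km.
Since a_t = (r₁ + r₂)/2, r₂ = 2a_t − r₁ = 2×8.4666×10^7 − 5.43048×10^7 = 1.150272×10^8 km.
In AU: r₂ = 1.150272×10^8 / 1.496×10^8 = 0.7689 AU.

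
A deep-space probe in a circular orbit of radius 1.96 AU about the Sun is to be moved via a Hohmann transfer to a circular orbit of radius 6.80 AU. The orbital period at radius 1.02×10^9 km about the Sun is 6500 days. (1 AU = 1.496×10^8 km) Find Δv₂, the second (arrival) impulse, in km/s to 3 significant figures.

Δv₂ = 3.78 km/s

From Kepler's third law T² = 4π²r³/μ at r = 1.02×10^9 km, T = 6500 days = 6500 × 86400 s = 5.616×10^8 s: μ = 4π²r³/T² = 1.32833×10^11 km³/s².
In km: r₁ = 1.96 × 1.496×10^8 = 2.93216×10^8 km; r₂ = 6.80 × 1.496×10^8 = 1.01728×10^9 km.
Transfer-ellipse semi-major axis a_t = (r₁ + r₂)/2 = (2.93216×10^8 + 1.01728×10^9)/2 = 6.55248×10^8 km.
On the circular orbit at r = 1.01728×10^9 km, v_c = √(μ/r) = 11.427 km/s.
Transfer-orbit speed at the same r (vis-viva, a = a_t): v_t = √[μ(2/r − 1/a_t)] = 7.6441 km/s.
Δv₂ = |v_t − v_c| = |7.6441 − 11.427| = 3.783 km/s.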